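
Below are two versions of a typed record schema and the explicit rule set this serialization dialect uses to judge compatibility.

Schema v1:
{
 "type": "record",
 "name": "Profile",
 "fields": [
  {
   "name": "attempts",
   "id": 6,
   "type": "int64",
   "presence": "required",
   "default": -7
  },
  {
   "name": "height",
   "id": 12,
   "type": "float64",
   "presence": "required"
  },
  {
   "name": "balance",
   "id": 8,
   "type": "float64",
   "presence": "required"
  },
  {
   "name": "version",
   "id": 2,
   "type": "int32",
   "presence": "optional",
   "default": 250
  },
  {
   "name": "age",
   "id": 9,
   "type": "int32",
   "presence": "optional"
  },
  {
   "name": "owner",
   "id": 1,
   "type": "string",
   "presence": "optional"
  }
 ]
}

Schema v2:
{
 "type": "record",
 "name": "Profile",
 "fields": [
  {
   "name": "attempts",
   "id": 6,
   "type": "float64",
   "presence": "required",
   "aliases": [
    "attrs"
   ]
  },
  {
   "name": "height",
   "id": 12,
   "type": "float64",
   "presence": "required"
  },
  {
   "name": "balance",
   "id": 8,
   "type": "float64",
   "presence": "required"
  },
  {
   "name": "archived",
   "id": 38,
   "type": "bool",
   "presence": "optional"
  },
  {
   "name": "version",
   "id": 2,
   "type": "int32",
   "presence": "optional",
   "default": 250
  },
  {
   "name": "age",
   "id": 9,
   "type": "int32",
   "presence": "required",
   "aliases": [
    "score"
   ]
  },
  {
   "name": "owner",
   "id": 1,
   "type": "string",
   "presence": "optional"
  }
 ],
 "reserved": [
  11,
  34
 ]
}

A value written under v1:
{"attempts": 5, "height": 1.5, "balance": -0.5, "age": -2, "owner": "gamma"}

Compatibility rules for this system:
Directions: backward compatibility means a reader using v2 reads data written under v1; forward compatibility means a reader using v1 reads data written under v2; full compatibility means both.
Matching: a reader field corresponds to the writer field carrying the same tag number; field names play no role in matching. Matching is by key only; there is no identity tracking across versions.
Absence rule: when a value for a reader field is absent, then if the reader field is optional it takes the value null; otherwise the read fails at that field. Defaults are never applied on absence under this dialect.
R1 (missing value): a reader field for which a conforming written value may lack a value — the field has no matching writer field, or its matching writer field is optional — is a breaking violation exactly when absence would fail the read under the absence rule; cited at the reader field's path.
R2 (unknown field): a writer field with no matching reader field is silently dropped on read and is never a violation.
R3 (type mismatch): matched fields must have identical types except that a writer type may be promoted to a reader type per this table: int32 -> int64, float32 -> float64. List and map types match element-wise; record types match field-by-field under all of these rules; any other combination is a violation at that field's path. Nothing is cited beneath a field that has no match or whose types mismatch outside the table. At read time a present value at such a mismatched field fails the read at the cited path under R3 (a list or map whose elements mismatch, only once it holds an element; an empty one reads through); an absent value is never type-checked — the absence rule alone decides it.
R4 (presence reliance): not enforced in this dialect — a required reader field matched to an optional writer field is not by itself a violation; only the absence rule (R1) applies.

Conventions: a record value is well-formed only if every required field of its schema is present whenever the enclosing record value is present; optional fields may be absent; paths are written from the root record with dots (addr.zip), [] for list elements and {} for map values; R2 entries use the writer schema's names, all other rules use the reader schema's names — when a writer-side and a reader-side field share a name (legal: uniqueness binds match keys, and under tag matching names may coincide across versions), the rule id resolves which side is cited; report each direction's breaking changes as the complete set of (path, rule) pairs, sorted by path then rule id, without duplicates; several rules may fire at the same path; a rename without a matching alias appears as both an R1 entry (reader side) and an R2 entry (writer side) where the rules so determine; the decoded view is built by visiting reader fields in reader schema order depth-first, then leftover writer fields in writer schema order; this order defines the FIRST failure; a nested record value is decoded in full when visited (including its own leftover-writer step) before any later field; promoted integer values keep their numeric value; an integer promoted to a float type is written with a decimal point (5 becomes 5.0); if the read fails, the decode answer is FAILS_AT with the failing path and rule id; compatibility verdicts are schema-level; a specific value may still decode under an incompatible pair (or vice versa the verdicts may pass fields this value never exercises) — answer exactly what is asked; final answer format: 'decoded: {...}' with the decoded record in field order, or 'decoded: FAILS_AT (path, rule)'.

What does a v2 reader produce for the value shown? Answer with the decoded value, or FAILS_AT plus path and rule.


each type pair in Profile: writer, then reader
decoding the Profile value with the v2 reader:
  read fails at attempts under R3
  => FAILS_AT (attempts, R3)
diffs on Profile not affecting the asked answer:
  field age in record Profile: optional changed to required -> matters for Profile compatibility verdicts, not for this value's decode
  added field archived to record Profile: optional bool, tag 38 (in v2 it sits immediately before version) -> triggers nothing under the printed rules; the Profile answer is the same either way

decoded: FAILS_AT (attempts, R3)


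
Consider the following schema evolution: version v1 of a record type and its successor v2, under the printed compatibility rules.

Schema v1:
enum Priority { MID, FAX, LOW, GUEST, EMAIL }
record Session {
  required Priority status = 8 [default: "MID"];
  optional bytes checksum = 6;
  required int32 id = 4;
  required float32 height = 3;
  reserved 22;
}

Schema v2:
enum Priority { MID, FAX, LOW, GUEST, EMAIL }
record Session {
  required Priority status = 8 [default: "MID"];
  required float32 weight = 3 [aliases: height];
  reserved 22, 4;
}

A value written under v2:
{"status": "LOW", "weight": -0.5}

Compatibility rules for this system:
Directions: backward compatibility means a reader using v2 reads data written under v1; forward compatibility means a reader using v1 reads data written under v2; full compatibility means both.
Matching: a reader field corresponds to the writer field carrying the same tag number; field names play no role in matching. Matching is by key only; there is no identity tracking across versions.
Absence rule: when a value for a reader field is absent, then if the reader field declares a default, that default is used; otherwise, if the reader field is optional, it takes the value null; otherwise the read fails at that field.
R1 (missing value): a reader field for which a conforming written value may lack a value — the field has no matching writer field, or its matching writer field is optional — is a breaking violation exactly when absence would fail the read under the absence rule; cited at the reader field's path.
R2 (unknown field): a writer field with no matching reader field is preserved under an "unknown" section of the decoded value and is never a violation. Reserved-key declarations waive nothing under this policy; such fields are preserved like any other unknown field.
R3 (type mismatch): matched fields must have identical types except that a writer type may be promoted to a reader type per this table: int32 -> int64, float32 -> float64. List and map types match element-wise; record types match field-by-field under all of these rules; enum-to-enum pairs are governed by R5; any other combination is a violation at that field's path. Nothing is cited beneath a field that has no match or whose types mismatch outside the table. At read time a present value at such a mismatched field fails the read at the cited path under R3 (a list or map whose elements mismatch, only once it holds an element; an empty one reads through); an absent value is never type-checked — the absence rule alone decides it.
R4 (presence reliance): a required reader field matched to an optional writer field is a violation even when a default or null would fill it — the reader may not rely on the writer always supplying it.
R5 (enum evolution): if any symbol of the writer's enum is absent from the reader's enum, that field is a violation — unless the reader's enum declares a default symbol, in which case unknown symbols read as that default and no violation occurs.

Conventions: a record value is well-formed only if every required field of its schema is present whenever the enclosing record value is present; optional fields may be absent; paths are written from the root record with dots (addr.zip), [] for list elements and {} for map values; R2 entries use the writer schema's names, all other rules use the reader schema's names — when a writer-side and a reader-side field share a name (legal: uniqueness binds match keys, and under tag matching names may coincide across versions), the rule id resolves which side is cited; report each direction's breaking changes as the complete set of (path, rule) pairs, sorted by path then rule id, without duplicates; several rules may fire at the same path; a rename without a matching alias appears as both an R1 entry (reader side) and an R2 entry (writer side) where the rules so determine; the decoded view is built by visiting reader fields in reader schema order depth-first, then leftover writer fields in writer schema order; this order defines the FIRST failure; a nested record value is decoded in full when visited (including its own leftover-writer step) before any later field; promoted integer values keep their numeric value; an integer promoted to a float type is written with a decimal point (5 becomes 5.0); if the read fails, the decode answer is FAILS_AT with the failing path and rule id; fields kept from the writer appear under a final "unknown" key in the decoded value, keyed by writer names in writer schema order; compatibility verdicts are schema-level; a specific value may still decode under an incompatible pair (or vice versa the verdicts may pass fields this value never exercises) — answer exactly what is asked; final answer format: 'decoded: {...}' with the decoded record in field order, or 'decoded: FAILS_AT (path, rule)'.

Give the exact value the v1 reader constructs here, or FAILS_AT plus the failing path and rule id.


decoded: FAILS_AT (id, R1)

each type pair in Session: writer, then reader
decoding the Session value with the v1 reader:
  status := "LOW"
  checksum := null (missing; optional => null)
  read fails at id under R1 (no fill)
  => FAILS_AT (id, R1)
the other Session changes do not affect what is asked:
  renamed field height to weight in record Session (alias height declared on the renamed field) -> fires no rule on Session under this dialect and leaves the result unchanged
  removed field checksum from record Session -> fires no rule on Session under this dialect and leaves the result unchanged


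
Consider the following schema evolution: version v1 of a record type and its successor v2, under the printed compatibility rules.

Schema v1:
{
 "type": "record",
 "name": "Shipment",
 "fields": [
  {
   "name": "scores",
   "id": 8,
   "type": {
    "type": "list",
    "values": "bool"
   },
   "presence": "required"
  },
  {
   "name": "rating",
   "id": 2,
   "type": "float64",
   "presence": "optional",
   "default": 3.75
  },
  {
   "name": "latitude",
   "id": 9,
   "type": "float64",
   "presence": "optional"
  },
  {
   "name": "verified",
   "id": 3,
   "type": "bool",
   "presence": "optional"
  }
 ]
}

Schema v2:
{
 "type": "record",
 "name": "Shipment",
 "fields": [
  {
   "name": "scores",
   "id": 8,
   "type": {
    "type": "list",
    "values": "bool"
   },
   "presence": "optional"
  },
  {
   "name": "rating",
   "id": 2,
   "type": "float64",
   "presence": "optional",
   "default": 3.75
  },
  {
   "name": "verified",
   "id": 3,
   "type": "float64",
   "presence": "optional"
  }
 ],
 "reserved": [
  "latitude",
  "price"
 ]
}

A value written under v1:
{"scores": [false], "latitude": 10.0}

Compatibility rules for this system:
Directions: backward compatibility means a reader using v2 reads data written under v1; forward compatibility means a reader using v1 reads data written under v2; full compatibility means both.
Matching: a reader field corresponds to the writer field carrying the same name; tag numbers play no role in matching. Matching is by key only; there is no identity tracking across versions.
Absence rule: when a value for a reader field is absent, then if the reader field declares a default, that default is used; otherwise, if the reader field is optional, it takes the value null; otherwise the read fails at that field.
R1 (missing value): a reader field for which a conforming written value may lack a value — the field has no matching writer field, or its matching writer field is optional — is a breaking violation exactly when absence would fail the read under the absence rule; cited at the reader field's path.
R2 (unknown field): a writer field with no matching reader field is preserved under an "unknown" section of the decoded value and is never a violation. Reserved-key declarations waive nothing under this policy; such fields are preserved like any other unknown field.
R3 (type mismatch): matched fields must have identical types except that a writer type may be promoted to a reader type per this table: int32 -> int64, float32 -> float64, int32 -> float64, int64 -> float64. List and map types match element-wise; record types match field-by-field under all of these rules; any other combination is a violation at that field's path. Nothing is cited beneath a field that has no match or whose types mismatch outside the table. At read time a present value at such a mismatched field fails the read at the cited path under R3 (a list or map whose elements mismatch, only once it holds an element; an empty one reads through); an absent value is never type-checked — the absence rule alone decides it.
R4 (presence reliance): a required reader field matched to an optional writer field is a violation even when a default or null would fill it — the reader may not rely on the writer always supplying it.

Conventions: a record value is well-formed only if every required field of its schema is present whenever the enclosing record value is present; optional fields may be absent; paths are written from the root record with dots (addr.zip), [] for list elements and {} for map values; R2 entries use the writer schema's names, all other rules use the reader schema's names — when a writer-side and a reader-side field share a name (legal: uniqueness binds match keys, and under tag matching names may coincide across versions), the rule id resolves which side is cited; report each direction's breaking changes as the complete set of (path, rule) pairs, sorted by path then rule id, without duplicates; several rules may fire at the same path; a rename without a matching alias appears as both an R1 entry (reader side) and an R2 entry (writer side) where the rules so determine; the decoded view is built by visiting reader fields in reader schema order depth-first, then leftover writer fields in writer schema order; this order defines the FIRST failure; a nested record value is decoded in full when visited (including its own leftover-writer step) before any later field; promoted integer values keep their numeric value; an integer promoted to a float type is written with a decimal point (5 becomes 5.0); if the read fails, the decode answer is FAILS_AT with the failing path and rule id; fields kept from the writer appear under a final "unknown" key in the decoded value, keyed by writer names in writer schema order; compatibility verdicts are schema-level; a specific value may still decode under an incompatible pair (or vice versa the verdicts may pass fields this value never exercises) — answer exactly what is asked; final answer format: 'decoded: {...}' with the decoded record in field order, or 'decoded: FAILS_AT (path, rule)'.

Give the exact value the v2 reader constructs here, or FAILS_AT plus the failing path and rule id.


arrows below run writer -> reader for Shipment
decoding the Shipment value with the v2 reader:
  scores := [false]
  rating := 3.75 (no value, default fills)
  verified := null (not supplied -> null)
  writer latitude: kept under "unknown"
  => decoded: {"scores": [false], "rating": 3.75, "verified": null, "unknown": {"latitude": 10.0}}
the rest of the Shipment diff is inert for this question:
  field verified in record Shipment: type bool changed to float64 -> a verdict-level change on Shipment — the shown value reads the same
  field scores in record Shipment: required changed to optional -> a verdict-level change on Shipment — the shown value reads the same

decoded: {"scores": [false], "rating": 3.75, "verified": null, "unknown": {"latitude": 10.0}}


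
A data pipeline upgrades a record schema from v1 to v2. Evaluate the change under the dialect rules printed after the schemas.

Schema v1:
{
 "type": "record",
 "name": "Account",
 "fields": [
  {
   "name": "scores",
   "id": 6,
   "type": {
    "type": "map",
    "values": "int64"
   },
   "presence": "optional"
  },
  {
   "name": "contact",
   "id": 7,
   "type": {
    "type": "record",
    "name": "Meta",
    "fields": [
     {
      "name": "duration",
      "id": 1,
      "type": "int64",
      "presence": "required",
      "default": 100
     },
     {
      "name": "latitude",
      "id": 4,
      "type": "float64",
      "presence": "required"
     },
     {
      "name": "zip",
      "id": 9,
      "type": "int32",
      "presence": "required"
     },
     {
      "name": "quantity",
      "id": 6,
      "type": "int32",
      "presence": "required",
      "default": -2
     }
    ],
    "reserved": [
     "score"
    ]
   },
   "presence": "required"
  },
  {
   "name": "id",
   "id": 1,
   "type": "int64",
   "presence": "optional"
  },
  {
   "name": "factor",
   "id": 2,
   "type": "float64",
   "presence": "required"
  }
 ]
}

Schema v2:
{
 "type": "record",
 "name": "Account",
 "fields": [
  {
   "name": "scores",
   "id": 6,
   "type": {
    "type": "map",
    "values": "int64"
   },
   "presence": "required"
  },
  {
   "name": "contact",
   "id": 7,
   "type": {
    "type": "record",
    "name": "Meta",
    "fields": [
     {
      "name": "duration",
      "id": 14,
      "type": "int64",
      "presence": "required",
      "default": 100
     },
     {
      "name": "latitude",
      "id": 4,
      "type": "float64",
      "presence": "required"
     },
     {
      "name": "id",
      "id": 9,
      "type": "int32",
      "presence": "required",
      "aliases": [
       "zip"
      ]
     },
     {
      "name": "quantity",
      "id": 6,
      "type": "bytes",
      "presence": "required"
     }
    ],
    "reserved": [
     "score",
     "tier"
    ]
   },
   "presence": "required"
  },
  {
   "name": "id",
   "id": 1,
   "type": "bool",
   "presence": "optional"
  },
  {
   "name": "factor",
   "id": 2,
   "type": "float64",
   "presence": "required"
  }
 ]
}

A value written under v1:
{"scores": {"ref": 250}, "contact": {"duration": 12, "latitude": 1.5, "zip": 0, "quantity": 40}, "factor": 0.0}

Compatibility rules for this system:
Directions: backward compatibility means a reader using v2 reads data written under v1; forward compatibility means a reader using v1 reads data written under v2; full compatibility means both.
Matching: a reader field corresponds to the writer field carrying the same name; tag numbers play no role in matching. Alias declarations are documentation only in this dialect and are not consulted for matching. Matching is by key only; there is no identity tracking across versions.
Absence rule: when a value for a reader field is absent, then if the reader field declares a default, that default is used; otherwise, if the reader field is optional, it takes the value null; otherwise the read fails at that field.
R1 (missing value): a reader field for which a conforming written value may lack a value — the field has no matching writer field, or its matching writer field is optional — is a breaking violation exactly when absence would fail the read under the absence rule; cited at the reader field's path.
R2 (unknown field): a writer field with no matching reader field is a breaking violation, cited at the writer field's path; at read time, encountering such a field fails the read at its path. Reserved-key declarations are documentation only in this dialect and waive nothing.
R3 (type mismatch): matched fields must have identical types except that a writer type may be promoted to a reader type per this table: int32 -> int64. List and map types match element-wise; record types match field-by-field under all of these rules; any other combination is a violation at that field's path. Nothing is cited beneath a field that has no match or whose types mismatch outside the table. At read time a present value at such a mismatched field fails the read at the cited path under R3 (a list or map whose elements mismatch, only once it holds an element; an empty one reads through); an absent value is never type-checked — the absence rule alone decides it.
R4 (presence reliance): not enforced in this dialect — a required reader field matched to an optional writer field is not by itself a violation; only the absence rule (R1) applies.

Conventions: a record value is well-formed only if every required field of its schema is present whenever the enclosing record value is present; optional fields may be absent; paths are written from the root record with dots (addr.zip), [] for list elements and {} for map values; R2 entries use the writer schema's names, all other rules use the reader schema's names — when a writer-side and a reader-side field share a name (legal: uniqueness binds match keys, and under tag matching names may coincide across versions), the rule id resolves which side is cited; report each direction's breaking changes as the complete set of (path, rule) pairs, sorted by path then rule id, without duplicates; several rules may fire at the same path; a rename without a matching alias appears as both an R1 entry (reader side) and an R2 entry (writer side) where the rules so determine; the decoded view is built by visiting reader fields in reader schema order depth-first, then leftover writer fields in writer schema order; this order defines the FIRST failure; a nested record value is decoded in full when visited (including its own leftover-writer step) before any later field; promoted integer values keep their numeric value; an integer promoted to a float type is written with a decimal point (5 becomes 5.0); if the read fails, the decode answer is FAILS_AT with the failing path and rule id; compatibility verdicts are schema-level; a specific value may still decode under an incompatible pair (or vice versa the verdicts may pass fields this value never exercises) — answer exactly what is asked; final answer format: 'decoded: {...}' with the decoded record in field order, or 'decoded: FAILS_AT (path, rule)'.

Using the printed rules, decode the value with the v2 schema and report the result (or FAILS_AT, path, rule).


decoded: FAILS_AT (contact.id, R1)

in Account below, arrows point writer -> reader
decoding the Account value with the v2 reader:
  scores := {"ref": 250}
  contact.duration := 12
  contact.latitude := 1.5
  read fails at contact.id under R1 (no fill)
  => FAILS_AT (contact.id, R1)
checking off the Account differences that do not matter here:
  field duration in record Meta: tag 1 changed to 14 -> triggers nothing under the printed rules; the Account answer is the same either way
  field scores in record Account: optional changed to required -> matters for Account compatibility verdicts, not for this value's decode
  field quantity in record Meta: type int32 changed to bytes (its default is dropped) -> matters for Account compatibility verdicts, not for this value's decode


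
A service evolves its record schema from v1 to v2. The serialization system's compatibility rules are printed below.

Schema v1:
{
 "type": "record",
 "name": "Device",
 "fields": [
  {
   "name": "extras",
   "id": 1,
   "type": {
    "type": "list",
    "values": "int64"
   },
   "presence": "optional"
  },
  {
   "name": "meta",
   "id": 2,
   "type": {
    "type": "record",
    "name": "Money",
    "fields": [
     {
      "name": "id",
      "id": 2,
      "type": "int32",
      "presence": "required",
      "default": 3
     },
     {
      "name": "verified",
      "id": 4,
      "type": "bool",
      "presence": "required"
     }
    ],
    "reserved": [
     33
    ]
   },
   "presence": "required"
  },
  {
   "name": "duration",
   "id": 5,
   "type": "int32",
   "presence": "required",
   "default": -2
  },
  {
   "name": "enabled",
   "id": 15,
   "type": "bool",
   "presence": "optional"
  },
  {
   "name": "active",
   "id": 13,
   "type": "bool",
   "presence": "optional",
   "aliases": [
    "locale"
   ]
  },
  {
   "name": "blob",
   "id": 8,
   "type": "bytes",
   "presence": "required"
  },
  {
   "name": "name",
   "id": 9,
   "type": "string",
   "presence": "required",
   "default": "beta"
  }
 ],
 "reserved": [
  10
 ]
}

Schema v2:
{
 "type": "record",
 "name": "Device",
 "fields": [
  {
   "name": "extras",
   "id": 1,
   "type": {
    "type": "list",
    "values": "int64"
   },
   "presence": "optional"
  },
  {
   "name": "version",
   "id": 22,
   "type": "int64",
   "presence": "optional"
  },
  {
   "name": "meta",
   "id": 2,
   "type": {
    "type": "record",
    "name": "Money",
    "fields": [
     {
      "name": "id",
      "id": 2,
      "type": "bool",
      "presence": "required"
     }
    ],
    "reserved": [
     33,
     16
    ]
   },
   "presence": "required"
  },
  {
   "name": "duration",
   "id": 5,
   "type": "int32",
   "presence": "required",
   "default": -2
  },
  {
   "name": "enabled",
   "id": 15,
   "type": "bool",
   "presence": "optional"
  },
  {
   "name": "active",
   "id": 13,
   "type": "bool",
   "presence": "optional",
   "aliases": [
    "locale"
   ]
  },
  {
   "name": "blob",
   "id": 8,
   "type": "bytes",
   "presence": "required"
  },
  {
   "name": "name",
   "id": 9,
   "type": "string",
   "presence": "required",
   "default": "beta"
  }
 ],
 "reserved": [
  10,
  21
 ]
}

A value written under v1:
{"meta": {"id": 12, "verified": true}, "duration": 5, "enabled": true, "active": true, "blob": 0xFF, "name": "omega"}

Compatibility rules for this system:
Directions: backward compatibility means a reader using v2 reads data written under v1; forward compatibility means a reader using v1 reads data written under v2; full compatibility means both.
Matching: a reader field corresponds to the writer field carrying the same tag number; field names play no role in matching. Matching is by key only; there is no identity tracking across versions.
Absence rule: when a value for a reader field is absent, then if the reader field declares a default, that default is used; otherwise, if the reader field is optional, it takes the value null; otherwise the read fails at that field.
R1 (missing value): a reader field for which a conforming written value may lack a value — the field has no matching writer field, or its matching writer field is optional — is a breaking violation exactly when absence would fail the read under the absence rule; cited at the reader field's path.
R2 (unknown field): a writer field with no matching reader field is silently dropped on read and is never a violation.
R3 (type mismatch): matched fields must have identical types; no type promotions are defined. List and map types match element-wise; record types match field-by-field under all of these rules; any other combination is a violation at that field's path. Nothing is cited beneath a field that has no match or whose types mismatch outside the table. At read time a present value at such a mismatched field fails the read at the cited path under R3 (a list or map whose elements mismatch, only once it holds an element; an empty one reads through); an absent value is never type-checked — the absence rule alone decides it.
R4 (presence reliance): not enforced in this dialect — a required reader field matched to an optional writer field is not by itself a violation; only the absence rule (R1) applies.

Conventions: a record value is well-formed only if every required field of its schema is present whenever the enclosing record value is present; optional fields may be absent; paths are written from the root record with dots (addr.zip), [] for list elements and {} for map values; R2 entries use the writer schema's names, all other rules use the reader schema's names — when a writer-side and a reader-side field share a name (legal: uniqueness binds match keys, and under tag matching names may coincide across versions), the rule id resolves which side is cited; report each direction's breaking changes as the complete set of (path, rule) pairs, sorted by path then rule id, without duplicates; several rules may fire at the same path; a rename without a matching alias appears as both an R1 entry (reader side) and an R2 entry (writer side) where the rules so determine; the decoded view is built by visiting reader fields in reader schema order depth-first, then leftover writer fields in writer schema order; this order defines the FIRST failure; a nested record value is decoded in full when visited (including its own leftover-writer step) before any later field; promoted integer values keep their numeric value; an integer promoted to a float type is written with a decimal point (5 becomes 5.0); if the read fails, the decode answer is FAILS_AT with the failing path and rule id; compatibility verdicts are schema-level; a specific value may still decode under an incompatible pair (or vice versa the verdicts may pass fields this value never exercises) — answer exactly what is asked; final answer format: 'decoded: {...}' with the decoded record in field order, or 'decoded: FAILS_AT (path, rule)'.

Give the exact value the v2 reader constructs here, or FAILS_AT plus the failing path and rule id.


in Device below, arrows point writer -> reader
decode (reader v2):
  extras := null (not supplied -> null)
  version := null (not supplied -> null)
  read fails at meta.id under R3
  => FAILS_AT (meta.id, R3)
diffs on Device not affecting the asked answer:
  removed field verified from record Money -> a verdict-level change on Device — the shown value reads the same
  added field version to record Device: optional int64, tag 22 (in v2 it sits immediately before meta) -> inert under this dialect — no rule fires on Device and the result does not move

decoded: FAILS_AT (meta.id, R3)


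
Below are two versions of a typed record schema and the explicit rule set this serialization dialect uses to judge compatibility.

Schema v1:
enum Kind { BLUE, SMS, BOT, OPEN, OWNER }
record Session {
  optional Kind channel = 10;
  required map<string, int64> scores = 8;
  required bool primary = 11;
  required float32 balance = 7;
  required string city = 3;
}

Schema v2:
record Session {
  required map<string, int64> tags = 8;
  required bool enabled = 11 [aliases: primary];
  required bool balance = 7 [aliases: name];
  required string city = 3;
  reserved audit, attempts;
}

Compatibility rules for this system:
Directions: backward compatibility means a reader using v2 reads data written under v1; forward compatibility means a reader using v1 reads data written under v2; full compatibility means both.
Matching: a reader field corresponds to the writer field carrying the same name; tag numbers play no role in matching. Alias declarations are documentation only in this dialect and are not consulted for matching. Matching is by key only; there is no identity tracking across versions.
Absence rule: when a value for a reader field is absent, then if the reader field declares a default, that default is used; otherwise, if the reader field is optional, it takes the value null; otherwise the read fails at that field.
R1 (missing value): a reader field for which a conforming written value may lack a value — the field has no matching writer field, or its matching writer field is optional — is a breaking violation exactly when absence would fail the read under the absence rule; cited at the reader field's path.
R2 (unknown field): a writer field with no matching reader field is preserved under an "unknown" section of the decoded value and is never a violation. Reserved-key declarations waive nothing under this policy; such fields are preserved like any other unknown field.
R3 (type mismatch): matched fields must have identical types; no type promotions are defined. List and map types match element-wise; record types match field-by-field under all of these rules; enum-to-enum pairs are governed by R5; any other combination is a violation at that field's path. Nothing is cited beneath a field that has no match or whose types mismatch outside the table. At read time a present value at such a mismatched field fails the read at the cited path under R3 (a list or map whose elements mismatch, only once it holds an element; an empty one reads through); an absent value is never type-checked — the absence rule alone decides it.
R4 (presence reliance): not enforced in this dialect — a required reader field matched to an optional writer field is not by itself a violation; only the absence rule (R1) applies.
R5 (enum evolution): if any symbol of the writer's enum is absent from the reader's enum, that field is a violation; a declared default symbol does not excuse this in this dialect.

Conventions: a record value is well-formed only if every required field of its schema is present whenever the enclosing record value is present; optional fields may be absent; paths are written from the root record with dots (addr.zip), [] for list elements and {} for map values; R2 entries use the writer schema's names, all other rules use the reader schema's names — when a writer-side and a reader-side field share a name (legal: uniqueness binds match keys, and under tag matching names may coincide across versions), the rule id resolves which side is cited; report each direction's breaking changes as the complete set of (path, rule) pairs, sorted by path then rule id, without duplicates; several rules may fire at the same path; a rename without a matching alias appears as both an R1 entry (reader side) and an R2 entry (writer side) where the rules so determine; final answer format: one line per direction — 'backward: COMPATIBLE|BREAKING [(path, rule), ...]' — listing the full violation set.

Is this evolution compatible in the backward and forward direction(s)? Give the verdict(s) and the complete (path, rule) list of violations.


backward: BREAKING [(balance, R3), (enabled, R1), (tags, R1)]; forward: BREAKING [(balance, R3), (primary, R1), (scores, R1)]

the writer's type comes first in each Session pair
backward analysis of Session with v2 as reader and v1 as writer:
  tags: no writer match
  enabled: no writer match
  writer required, float32 -> bool: reader balance maps from writer balance
  writer required, string -> string: reader city maps from writer city
  writer channel: unknown to reader
  writer scores: unknown to reader
  writer primary: unknown to reader
  rule R3 violated at balance
  rule R1 violated at enabled
  rule R1 violated at tags
  => 3 violation(s): backward is BREAKING for Session
forward analysis of Session with v1 as reader and v2 as writer:
  channel: no writer match
  scores: no writer match
  primary: no writer match
  writer required, bool -> float32: reader balance maps from writer balance
  writer required, string -> string: reader city maps from writer city
  writer tags: unknown to reader
  writer enabled: unknown to reader
  rule R3 violated at balance
  rule R1 violated at primary
  rule R1 violated at scores
  => 3 violation(s): forward is BREAKING for Session


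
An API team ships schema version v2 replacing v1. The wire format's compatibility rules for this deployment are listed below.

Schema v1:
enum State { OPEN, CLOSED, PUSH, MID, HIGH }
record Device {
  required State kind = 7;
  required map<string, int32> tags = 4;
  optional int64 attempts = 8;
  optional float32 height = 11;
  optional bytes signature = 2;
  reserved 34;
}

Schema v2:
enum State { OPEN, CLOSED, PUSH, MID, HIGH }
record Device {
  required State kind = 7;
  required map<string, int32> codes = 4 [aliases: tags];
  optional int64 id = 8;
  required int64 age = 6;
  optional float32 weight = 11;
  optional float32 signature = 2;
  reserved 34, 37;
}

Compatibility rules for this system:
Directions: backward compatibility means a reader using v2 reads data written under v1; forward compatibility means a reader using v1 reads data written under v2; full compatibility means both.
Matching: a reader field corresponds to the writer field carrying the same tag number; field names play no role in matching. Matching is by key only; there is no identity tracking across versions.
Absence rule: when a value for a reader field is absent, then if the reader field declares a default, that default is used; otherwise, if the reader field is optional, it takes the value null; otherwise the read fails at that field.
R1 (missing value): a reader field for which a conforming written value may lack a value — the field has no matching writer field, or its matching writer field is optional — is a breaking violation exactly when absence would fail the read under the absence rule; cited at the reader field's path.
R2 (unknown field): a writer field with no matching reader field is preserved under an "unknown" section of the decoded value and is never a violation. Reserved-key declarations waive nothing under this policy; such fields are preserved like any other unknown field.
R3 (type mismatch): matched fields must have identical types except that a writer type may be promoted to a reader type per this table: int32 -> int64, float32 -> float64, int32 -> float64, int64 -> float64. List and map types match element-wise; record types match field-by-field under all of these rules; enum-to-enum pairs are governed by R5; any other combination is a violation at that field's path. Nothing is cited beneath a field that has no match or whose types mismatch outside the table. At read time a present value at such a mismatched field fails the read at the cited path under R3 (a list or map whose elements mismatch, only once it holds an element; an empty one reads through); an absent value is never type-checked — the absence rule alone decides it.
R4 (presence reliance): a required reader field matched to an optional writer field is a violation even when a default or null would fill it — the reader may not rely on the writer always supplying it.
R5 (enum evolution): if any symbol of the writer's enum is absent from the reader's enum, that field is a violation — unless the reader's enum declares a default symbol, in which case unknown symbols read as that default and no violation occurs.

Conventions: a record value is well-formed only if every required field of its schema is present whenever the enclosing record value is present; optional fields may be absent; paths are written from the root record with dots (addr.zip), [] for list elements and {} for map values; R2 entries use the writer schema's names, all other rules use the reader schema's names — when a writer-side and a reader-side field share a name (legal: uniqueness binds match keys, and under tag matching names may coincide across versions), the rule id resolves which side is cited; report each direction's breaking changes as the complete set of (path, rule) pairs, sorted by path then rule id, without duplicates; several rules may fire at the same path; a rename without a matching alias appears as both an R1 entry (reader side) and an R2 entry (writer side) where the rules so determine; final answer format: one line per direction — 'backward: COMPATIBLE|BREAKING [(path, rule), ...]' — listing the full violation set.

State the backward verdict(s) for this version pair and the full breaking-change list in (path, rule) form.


the writer's type comes first in each Device pair
backward pass over Device, reader schema v2, writer schema v1:
  writer required, State -> State: reader kind maps from writer kind
  writer required, map<string, int32> -> map<string, int32>: reader codes maps from writer tags
  writer optional, int64 -> int64: reader id maps from writer attempts
  age has no writer counterpart
  writer optional, float32 -> float32: reader weight maps from writer height
  writer optional, bytes -> float32: reader signature maps from writer signature
  rule R1 violated at age
  rule R3 violated at signature
  => backward: BREAKING (2)
checking off the Device differences that do not matter here:
  renamed field tags to codes in record Device (alias tags declared on the renamed field) -> inert for the asked Device verdict: nothing fires
  renamed field attempts to id in record Device -> inert for the asked Device verdict: nothing fires
  renamed field height to weight in record Device -> inert for the asked Device verdict: nothing fires

backward: BREAKING [(age, R1), (signature, R3)]
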